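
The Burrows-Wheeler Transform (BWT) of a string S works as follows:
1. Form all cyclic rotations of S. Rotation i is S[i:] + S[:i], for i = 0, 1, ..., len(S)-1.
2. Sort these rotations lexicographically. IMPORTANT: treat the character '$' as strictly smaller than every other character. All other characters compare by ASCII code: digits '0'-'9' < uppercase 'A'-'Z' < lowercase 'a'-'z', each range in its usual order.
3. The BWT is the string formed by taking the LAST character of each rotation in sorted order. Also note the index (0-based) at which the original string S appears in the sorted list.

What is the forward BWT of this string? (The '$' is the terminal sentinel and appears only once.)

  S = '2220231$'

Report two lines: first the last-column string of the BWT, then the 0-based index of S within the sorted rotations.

Answer: 12322$02
5

Derivation:
All 8 rotations (rotation i = S[i:]+S[:i]):
  rot[0] = 2220231$
  rot[1] = 220231$2
  rot[2] = 20231$22
  rot[3] = 0231$222
  rot[4] = 231$2220
  rot[5] = 31$22202
  rot[6] = 1$222023
  rot[7] = $2220231
Sorted (with $ < everything):
  sorted[0] = $2220231  (last char: '1')
  sorted[1] = 0231$222  (last char: '2')
  sorted[2] = 1$222023  (last char: '3')
  sorted[3] = 20231$22  (last char: '2')
  sorted[4] = 220231$2  (last char: '2')
  sorted[5] = 2220231$  (last char: '$')
  sorted[6] = 231$2220  (last char: '0')
  sorted[7] = 31$22202  (last char: '2')
Last column: 12322$02
Original string S is at sorted index 5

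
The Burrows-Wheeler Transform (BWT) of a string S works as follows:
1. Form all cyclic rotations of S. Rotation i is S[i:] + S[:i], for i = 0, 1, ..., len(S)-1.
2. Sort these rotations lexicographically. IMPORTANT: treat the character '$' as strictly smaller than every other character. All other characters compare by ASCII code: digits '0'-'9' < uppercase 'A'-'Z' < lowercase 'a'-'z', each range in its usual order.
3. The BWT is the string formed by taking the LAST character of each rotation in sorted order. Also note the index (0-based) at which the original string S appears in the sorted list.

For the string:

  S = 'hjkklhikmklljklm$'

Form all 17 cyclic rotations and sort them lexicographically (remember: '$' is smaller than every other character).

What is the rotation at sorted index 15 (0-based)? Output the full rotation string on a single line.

Answer: m$hjkklhikmklljkl

Derivation:
All 17 rotations (rotation i = S[i:]+S[:i]):
  rot[0] = hjkklhikmklljklm$
  rot[1] = jkklhikmklljklm$h
  rot[2] = kklhikmklljklm$hj
  rot[3] = klhikmklljklm$hjk
  rot[4] = lhikmklljklm$hjkk
  rot[5] = hikmklljklm$hjkkl
  rot[6] = ikmklljklm$hjkklh
  rot[7] = kmklljklm$hjkklhi
  rot[8] = mklljklm$hjkklhik
  rot[9] = klljklm$hjkklhikm
  rot[10] = lljklm$hjkklhikmk
  rot[11] = ljklm$hjkklhikmkl
  rot[12] = jklm$hjkklhikmkll
  rot[13] = klm$hjkklhikmkllj
  rot[14] = lm$hjkklhikmklljk
  rot[15] = m$hjkklhikmklljkl
  rot[16] = $hjkklhikmklljklm
Sorted (with $ < everything):
  sorted[0] = $hjkklhikmklljklm
  sorted[1] = hikmklljklm$hjkkl
  sorted[2] = hjkklhikmklljklm$
  sorted[3] = ikmklljklm$hjkklh
  sorted[4] = jkklhikmklljklm$h
  sorted[5] = jklm$hjkklhikmkll
  sorted[6] = kklhikmklljklm$hj
  sorted[7] = klhikmklljklm$hjk
  sorted[8] = klljklm$hjkklhikm
  sorted[9] = klm$hjkklhikmkllj
  sorted[10] = kmklljklm$hjkklhi
  sorted[11] = lhikmklljklm$hjkk
  sorted[12] = ljklm$hjkklhikmkl
  sorted[13] = lljklm$hjkklhikmk
  sorted[14] = lm$hjkklhikmklljk
  sorted[15] = m$hjkklhikmklljkl
  sorted[16] = mklljklm$hjkklhik
sorted[15] = m$hjkklhikmklljkl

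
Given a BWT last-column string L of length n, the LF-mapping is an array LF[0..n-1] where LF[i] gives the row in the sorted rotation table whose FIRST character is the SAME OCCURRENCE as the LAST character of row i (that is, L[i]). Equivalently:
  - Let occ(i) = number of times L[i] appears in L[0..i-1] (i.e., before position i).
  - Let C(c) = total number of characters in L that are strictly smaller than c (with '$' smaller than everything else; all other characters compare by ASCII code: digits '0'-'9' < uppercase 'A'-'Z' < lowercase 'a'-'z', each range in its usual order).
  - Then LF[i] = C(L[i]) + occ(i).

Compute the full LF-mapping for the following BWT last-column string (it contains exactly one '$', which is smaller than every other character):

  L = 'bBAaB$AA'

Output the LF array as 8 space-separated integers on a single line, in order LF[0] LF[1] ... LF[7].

Char counts: '$':1, 'A':3, 'B':2, 'a':1, 'b':1
C (first-col start): C('$')=0, C('A')=1, C('B')=4, C('a')=6, C('b')=7
L[0]='b': occ=0, LF[0]=C('b')+0=7+0=7
L[1]='B': occ=0, LF[1]=C('B')+0=4+0=4
L[2]='A': occ=0, LF[2]=C('A')+0=1+0=1
L[3]='a': occ=0, LF[3]=C('a')+0=6+0=6
L[4]='B': occ=1, LF[4]=C('B')+1=4+1=5
L[5]='$': occ=0, LF[5]=C('$')+0=0+0=0
L[6]='A': occ=1, LF[6]=C('A')+1=1+1=2
L[7]='A': occ=2, LF[7]=C('A')+2=1+2=3

Answer: 7 4 1 6 5 0 2 3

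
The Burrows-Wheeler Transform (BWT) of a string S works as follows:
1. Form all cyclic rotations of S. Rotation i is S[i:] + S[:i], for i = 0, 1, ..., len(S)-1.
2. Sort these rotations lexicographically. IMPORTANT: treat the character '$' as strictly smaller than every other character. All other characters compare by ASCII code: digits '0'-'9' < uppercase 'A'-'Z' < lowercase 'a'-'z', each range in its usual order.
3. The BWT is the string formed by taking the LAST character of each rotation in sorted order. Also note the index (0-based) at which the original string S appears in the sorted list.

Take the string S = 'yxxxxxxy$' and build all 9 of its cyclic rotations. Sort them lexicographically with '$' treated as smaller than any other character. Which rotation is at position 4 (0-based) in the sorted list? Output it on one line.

Answer: xxxy$yxxx

Derivation:
All 9 rotations (rotation i = S[i:]+S[:i]):
  rot[0] = yxxxxxxy$
  rot[1] = xxxxxxy$y
  rot[2] = xxxxxy$yx
  rot[3] = xxxxy$yxx
  rot[4] = xxxy$yxxx
  rot[5] = xxy$yxxxx
  rot[6] = xy$yxxxxx
  rot[7] = y$yxxxxxx
  rot[8] = $yxxxxxxy
Sorted (with $ < everything):
  sorted[0] = $yxxxxxxy
  sorted[1] = xxxxxxy$y
  sorted[2] = xxxxxy$yx
  sorted[3] = xxxxy$yxx
  sorted[4] = xxxy$yxxx
  sorted[5] = xxy$yxxxx
  sorted[6] = xy$yxxxxx
  sorted[7] = y$yxxxxxx
  sorted[8] = yxxxxxxy$
sorted[4] = xxxy$yxxx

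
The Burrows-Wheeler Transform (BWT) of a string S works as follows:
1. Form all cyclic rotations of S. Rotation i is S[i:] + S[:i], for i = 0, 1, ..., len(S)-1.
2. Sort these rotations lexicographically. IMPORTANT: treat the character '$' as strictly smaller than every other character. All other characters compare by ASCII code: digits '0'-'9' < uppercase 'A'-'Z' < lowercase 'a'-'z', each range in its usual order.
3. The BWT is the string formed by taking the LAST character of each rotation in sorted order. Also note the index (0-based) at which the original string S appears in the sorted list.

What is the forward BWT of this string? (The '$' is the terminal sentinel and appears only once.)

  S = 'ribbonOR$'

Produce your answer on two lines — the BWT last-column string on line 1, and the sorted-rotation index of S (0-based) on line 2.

Answer: RnOibrob$
8

Derivation:
All 9 rotations (rotation i = S[i:]+S[:i]):
  rot[0] = ribbonOR$
  rot[1] = ibbonOR$r
  rot[2] = bbonOR$ri
  rot[3] = bonOR$rib
  rot[4] = onOR$ribb
  rot[5] = nOR$ribbo
  rot[6] = OR$ribbon
  rot[7] = R$ribbonO
  rot[8] = $ribbonOR
Sorted (with $ < everything):
  sorted[0] = $ribbonOR  (last char: 'R')
  sorted[1] = OR$ribbon  (last char: 'n')
  sorted[2] = R$ribbonO  (last char: 'O')
  sorted[3] = bbonOR$ri  (last char: 'i')
  sorted[4] = bonOR$rib  (last char: 'b')
  sorted[5] = ibbonOR$r  (last char: 'r')
  sorted[6] = nOR$ribbo  (last char: 'o')
  sorted[7] = onOR$ribb  (last char: 'b')
  sorted[8] = ribbonOR$  (last char: '$')
Last column: RnOibrob$
Original string S is at sorted index 8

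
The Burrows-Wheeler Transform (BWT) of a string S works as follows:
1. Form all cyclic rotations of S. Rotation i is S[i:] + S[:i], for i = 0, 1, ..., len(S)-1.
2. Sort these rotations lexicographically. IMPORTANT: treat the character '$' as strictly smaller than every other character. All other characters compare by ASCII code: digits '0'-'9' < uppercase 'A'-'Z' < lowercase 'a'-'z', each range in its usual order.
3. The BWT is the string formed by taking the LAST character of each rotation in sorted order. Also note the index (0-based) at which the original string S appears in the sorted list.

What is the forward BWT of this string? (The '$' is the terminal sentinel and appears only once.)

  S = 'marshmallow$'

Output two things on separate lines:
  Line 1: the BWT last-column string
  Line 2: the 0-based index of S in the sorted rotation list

Answer: wmmsalh$laro
7

Derivation:
All 12 rotations (rotation i = S[i:]+S[:i]):
  rot[0] = marshmallow$
  rot[1] = arshmallow$m
  rot[2] = rshmallow$ma
  rot[3] = shmallow$mar
  rot[4] = hmallow$mars
  rot[5] = mallow$marsh
  rot[6] = allow$marshm
  rot[7] = llow$marshma
  rot[8] = low$marshmal
  rot[9] = ow$marshmall
  rot[10] = w$marshmallo
  rot[11] = $marshmallow
Sorted (with $ < everything):
  sorted[0] = $marshmallow  (last char: 'w')
  sorted[1] = allow$marshm  (last char: 'm')
  sorted[2] = arshmallow$m  (last char: 'm')
  sorted[3] = hmallow$mars  (last char: 's')
  sorted[4] = llow$marshma  (last char: 'a')
  sorted[5] = low$marshmal  (last char: 'l')
  sorted[6] = mallow$marsh  (last char: 'h')
  sorted[7] = marshmallow$  (last char: '$')
  sorted[8] = ow$marshmall  (last char: 'l')
  sorted[9] = rshmallow$ma  (last char: 'a')
  sorted[10] = shmallow$mar  (last char: 'r')
  sorted[11] = w$marshmallo  (last char: 'o')
Last column: wmmsalh$laro
Original string S is at sorted index 7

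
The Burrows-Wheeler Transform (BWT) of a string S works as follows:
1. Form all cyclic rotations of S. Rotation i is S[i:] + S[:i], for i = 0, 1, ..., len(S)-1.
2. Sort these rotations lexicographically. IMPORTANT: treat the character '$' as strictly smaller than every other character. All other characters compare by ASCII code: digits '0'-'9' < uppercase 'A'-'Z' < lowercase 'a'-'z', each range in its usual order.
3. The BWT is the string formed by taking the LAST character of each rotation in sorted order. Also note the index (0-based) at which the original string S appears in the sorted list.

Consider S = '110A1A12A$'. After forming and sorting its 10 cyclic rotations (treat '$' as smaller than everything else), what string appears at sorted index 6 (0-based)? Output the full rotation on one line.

Answer: 2A$110A1A1

Derivation:
All 10 rotations (rotation i = S[i:]+S[:i]):
  rot[0] = 110A1A12A$
  rot[1] = 10A1A12A$1
  rot[2] = 0A1A12A$11
  rot[3] = A1A12A$110
  rot[4] = 1A12A$110A
  rot[5] = A12A$110A1
  rot[6] = 12A$110A1A
  rot[7] = 2A$110A1A1
  rot[8] = A$110A1A12
  rot[9] = $110A1A12A
Sorted (with $ < everything):
  sorted[0] = $110A1A12A
  sorted[1] = 0A1A12A$11
  sorted[2] = 10A1A12A$1
  sorted[3] = 110A1A12A$
  sorted[4] = 12A$110A1A
  sorted[5] = 1A12A$110A
  sorted[6] = 2A$110A1A1
  sorted[7] = A$110A1A12
  sorted[8] = A12A$110A1
  sorted[9] = A1A12A$110
sorted[6] = 2A$110A1A1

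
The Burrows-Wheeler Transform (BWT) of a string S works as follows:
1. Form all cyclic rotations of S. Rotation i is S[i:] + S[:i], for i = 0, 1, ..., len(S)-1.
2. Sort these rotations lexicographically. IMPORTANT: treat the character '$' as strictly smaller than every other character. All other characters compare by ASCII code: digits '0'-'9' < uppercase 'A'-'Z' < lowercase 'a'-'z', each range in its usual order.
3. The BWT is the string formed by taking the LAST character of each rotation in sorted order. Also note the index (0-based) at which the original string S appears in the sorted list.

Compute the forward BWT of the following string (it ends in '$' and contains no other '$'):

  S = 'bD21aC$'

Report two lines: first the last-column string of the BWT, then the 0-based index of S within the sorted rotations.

Answer: C2Dab1$
6

Derivation:
All 7 rotations (rotation i = S[i:]+S[:i]):
  rot[0] = bD21aC$
  rot[1] = D21aC$b
  rot[2] = 21aC$bD
  rot[3] = 1aC$bD2
  rot[4] = aC$bD21
  rot[5] = C$bD21a
  rot[6] = $bD21aC
Sorted (with $ < everything):
  sorted[0] = $bD21aC  (last char: 'C')
  sorted[1] = 1aC$bD2  (last char: '2')
  sorted[2] = 21aC$bD  (last char: 'D')
  sorted[3] = C$bD21a  (last char: 'a')
  sorted[4] = D21aC$b  (last char: 'b')
  sorted[5] = aC$bD21  (last char: '1')
  sorted[6] = bD21aC$  (last char: '$')
Last column: C2Dab1$
Original string S is at sorted index 6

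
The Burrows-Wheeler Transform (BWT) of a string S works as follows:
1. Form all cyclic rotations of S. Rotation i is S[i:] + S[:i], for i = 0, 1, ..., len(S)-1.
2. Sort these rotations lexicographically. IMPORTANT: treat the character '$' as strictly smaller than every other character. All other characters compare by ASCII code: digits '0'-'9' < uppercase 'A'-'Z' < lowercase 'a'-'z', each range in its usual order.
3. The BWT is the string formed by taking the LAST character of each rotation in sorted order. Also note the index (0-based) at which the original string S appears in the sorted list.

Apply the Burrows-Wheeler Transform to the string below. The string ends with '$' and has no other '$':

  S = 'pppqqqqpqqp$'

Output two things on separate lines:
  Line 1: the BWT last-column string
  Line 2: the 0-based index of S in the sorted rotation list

Answer: pq$pqpqqpqqp
2

Derivation:
All 12 rotations (rotation i = S[i:]+S[:i]):
  rot[0] = pppqqqqpqqp$
  rot[1] = ppqqqqpqqp$p
  rot[2] = pqqqqpqqp$pp
  rot[3] = qqqqpqqp$ppp
  rot[4] = qqqpqqp$pppq
  rot[5] = qqpqqp$pppqq
  rot[6] = qpqqp$pppqqq
  rot[7] = pqqp$pppqqqq
  rot[8] = qqp$pppqqqqp
  rot[9] = qp$pppqqqqpq
  rot[10] = p$pppqqqqpqq
  rot[11] = $pppqqqqpqqp
Sorted (with $ < everything):
  sorted[0] = $pppqqqqpqqp  (last char: 'p')
  sorted[1] = p$pppqqqqpqq  (last char: 'q')
  sorted[2] = pppqqqqpqqp$  (last char: '$')
  sorted[3] = ppqqqqpqqp$p  (last char: 'p')
  sorted[4] = pqqp$pppqqqq  (last char: 'q')
  sorted[5] = pqqqqpqqp$pp  (last char: 'p')
  sorted[6] = qp$pppqqqqpq  (last char: 'q')
  sorted[7] = qpqqp$pppqqq  (last char: 'q')
  sorted[8] = qqp$pppqqqqp  (last char: 'p')
  sorted[9] = qqpqqp$pppqq  (last char: 'q')
  sorted[10] = qqqpqqp$pppq  (last char: 'q')
  sorted[11] = qqqqpqqp$ppp  (last char: 'p')
Last column: pq$pqpqqpqqp
Original string S is at sorted index 2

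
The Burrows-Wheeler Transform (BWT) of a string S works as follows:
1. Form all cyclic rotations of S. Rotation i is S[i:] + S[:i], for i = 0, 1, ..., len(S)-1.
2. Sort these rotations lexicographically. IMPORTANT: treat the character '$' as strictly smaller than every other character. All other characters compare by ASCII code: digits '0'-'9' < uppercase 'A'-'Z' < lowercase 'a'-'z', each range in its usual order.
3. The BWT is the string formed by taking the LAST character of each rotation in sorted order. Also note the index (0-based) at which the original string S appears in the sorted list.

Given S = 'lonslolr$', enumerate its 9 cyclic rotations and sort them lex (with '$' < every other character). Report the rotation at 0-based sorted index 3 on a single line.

Answer: lr$lonslo

Derivation:
All 9 rotations (rotation i = S[i:]+S[:i]):
  rot[0] = lonslolr$
  rot[1] = onslolr$l
  rot[2] = nslolr$lo
  rot[3] = slolr$lon
  rot[4] = lolr$lons
  rot[5] = olr$lonsl
  rot[6] = lr$lonslo
  rot[7] = r$lonslol
  rot[8] = $lonslolr
Sorted (with $ < everything):
  sorted[0] = $lonslolr
  sorted[1] = lolr$lons
  sorted[2] = lonslolr$
  sorted[3] = lr$lonslo
  sorted[4] = nslolr$lo
  sorted[5] = olr$lonsl
  sorted[6] = onslolr$l
  sorted[7] = r$lonslol
  sorted[8] = slolr$lon
sorted[3] = lr$lonslo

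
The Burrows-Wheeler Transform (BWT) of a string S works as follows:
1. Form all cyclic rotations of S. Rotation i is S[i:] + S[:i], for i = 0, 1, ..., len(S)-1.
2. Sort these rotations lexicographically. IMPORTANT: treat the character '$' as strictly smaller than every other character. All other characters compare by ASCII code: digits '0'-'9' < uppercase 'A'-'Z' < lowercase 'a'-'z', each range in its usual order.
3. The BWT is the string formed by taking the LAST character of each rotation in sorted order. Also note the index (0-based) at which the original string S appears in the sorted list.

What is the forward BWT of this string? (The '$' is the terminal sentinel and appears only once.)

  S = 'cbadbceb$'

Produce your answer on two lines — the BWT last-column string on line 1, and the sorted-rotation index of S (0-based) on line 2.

All 9 rotations (rotation i = S[i:]+S[:i]):
  rot[0] = cbadbceb$
  rot[1] = badbceb$c
  rot[2] = adbceb$cb
  rot[3] = dbceb$cba
  rot[4] = bceb$cbad
  rot[5] = ceb$cbadb
  rot[6] = eb$cbadbc
  rot[7] = b$cbadbce
  rot[8] = $cbadbceb
Sorted (with $ < everything):
  sorted[0] = $cbadbceb  (last char: 'b')
  sorted[1] = adbceb$cb  (last char: 'b')
  sorted[2] = b$cbadbce  (last char: 'e')
  sorted[3] = badbceb$c  (last char: 'c')
  sorted[4] = bceb$cbad  (last char: 'd')
  sorted[5] = cbadbceb$  (last char: '$')
  sorted[6] = ceb$cbadb  (last char: 'b')
  sorted[7] = dbceb$cba  (last char: 'a')
  sorted[8] = eb$cbadbc  (last char: 'c')
Last column: bbecd$bac
Original string S is at sorted index 5

Answer: bbecd$bac
5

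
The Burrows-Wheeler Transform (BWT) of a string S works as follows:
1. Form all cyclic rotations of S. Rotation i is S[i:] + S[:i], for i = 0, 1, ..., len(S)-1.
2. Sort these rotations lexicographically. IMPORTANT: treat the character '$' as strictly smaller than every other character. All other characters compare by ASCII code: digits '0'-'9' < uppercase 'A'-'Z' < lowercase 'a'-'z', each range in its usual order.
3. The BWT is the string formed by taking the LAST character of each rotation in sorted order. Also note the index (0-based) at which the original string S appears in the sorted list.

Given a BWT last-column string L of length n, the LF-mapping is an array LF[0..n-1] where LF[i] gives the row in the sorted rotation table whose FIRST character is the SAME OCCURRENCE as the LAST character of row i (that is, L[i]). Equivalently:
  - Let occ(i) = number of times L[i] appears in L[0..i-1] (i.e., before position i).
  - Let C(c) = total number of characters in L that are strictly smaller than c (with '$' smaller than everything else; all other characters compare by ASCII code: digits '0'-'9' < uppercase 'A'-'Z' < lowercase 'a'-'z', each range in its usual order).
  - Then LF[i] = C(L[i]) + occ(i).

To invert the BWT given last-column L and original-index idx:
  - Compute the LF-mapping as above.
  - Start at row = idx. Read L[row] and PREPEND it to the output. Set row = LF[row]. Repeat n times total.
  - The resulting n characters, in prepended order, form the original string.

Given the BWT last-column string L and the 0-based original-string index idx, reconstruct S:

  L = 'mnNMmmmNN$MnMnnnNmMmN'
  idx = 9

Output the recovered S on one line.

Answer: NnmnmnmMnmNNNnMMmNMm$

Derivation:
LF mapping: 10 16 5 1 11 12 13 6 7 0 2 17 3 18 19 20 8 14 4 15 9
Walk LF starting at row 9, prepending L[row]:
  step 1: row=9, L[9]='$', prepend. Next row=LF[9]=0
  step 2: row=0, L[0]='m', prepend. Next row=LF[0]=10
  step 3: row=10, L[10]='M', prepend. Next row=LF[10]=2
  step 4: row=2, L[2]='N', prepend. Next row=LF[2]=5
  step 5: row=5, L[5]='m', prepend. Next row=LF[5]=12
  step 6: row=12, L[12]='M', prepend. Next row=LF[12]=3
  step 7: row=3, L[3]='M', prepend. Next row=LF[3]=1
  step 8: row=1, L[1]='n', prepend. Next row=LF[1]=16
  step 9: row=16, L[16]='N', prepend. Next row=LF[16]=8
  step 10: row=8, L[8]='N', prepend. Next row=LF[8]=7
  step 11: row=7, L[7]='N', prepend. Next row=LF[7]=6
  step 12: row=6, L[6]='m', prepend. Next row=LF[6]=13
  step 13: row=13, L[13]='n', prepend. Next row=LF[13]=18
  step 14: row=18, L[18]='M', prepend. Next row=LF[18]=4
  step 15: row=4, L[4]='m', prepend. Next row=LF[4]=11
  step 16: row=11, L[11]='n', prepend. Next row=LF[11]=17
  step 17: row=17, L[17]='m', prepend. Next row=LF[17]=14
  step 18: row=14, L[14]='n', prepend. Next row=LF[14]=19
  step 19: row=19, L[19]='m', prepend. Next row=LF[19]=15
  step 20: row=15, L[15]='n', prepend. Next row=LF[15]=20
  step 21: row=20, L[20]='N', prepend. Next row=LF[20]=9
Reversed output: NnmnmnmMnmNNNnMMmNMm$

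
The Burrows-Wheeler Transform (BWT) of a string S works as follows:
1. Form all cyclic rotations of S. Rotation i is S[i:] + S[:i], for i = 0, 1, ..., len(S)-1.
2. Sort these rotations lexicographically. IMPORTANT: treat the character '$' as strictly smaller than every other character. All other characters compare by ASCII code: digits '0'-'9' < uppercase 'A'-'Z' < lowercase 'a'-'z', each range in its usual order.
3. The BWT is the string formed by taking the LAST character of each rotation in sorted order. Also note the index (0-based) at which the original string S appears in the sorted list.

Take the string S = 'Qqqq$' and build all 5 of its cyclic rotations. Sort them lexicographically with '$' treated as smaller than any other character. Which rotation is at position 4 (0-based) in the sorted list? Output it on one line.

All 5 rotations (rotation i = S[i:]+S[:i]):
  rot[0] = Qqqq$
  rot[1] = qqq$Q
  rot[2] = qq$Qq
  rot[3] = q$Qqq
  rot[4] = $Qqqq
Sorted (with $ < everything):
  sorted[0] = $Qqqq
  sorted[1] = Qqqq$
  sorted[2] = q$Qqq
  sorted[3] = qq$Qq
  sorted[4] = qqq$Q
sorted[4] = qqq$Q

Answer: qqq$Q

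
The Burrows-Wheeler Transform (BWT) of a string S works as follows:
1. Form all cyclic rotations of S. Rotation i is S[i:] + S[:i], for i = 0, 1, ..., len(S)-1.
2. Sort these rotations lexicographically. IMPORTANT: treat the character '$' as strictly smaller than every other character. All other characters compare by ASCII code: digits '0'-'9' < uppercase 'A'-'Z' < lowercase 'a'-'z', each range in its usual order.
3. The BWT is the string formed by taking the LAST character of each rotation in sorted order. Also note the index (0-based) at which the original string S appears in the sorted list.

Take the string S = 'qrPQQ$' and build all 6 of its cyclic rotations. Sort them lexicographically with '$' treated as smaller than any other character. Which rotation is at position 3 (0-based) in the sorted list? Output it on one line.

All 6 rotations (rotation i = S[i:]+S[:i]):
  rot[0] = qrPQQ$
  rot[1] = rPQQ$q
  rot[2] = PQQ$qr
  rot[3] = QQ$qrP
  rot[4] = Q$qrPQ
  rot[5] = $qrPQQ
Sorted (with $ < everything):
  sorted[0] = $qrPQQ
  sorted[1] = PQQ$qr
  sorted[2] = Q$qrPQ
  sorted[3] = QQ$qrP
  sorted[4] = qrPQQ$
  sorted[5] = rPQQ$q
sorted[3] = QQ$qrP

Answer: QQ$qrP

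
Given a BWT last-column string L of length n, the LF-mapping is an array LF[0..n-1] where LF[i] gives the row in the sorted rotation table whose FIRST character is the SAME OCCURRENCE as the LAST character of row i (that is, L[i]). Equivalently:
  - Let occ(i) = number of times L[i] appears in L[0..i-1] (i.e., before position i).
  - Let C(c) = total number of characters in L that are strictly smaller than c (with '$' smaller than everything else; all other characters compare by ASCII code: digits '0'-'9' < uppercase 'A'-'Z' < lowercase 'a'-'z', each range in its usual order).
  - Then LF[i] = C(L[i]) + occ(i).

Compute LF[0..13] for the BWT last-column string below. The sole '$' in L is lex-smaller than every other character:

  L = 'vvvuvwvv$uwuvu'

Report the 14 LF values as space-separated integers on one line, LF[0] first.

Answer: 5 6 7 1 8 12 9 10 0 2 13 3 11 4

Derivation:
Char counts: '$':1, 'u':4, 'v':7, 'w':2
C (first-col start): C('$')=0, C('u')=1, C('v')=5, C('w')=12
L[0]='v': occ=0, LF[0]=C('v')+0=5+0=5
L[1]='v': occ=1, LF[1]=C('v')+1=5+1=6
L[2]='v': occ=2, LF[2]=C('v')+2=5+2=7
L[3]='u': occ=0, LF[3]=C('u')+0=1+0=1
L[4]='v': occ=3, LF[4]=C('v')+3=5+3=8
L[5]='w': occ=0, LF[5]=C('w')+0=12+0=12
L[6]='v': occ=4, LF[6]=C('v')+4=5+4=9
L[7]='v': occ=5, LF[7]=C('v')+5=5+5=10
L[8]='$': occ=0, LF[8]=C('$')+0=0+0=0
L[9]='u': occ=1, LF[9]=C('u')+1=1+1=2
L[10]='w': occ=1, LF[10]=C('w')+1=12+1=13
L[11]='u': occ=2, LF[11]=C('u')+2=1+2=3
L[12]='v': occ=6, LF[12]=C('v')+6=5+6=11
L[13]='u': occ=3, LF[13]=C('u')+3=1+3=4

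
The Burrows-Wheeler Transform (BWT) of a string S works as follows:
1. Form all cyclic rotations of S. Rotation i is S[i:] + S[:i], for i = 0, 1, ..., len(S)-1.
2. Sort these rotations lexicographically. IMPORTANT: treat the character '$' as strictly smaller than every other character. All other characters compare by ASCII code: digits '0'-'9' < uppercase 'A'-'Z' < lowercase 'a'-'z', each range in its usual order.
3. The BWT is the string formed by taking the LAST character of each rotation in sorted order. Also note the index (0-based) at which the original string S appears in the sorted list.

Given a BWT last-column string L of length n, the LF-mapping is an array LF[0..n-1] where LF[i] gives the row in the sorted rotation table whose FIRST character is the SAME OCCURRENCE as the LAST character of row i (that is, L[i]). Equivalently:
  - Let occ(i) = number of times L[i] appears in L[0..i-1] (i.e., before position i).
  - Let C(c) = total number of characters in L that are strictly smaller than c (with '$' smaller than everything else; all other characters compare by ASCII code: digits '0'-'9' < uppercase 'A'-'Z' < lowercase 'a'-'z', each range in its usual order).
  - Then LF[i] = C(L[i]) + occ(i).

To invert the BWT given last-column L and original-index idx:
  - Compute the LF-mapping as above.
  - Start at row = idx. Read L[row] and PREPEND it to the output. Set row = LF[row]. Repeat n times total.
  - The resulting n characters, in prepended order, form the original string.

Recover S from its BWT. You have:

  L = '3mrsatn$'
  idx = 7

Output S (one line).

LF mapping: 1 3 5 6 2 7 4 0
Walk LF starting at row 7, prepending L[row]:
  step 1: row=7, L[7]='$', prepend. Next row=LF[7]=0
  step 2: row=0, L[0]='3', prepend. Next row=LF[0]=1
  step 3: row=1, L[1]='m', prepend. Next row=LF[1]=3
  step 4: row=3, L[3]='s', prepend. Next row=LF[3]=6
  step 5: row=6, L[6]='n', prepend. Next row=LF[6]=4
  step 6: row=4, L[4]='a', prepend. Next row=LF[4]=2
  step 7: row=2, L[2]='r', prepend. Next row=LF[2]=5
  step 8: row=5, L[5]='t', prepend. Next row=LF[5]=7
Reversed output: transm3$

Answer: transm3$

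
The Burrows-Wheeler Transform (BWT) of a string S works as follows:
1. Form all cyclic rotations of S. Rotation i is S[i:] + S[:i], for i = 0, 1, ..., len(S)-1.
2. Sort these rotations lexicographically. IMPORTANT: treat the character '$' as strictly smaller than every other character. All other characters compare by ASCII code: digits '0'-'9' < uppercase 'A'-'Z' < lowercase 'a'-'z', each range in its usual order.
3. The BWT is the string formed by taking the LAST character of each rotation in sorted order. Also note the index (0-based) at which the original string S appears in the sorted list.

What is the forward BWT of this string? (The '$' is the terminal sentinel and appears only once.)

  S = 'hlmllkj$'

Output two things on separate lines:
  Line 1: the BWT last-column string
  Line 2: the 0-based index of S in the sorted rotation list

All 8 rotations (rotation i = S[i:]+S[:i]):
  rot[0] = hlmllkj$
  rot[1] = lmllkj$h
  rot[2] = mllkj$hl
  rot[3] = llkj$hlm
  rot[4] = lkj$hlml
  rot[5] = kj$hlmll
  rot[6] = j$hlmllk
  rot[7] = $hlmllkj
Sorted (with $ < everything):
  sorted[0] = $hlmllkj  (last char: 'j')
  sorted[1] = hlmllkj$  (last char: '$')
  sorted[2] = j$hlmllk  (last char: 'k')
  sorted[3] = kj$hlmll  (last char: 'l')
  sorted[4] = lkj$hlml  (last char: 'l')
  sorted[5] = llkj$hlm  (last char: 'm')
  sorted[6] = lmllkj$h  (last char: 'h')
  sorted[7] = mllkj$hl  (last char: 'l')
Last column: j$kllmhl
Original string S is at sorted index 1

Answer: j$kllmhl
1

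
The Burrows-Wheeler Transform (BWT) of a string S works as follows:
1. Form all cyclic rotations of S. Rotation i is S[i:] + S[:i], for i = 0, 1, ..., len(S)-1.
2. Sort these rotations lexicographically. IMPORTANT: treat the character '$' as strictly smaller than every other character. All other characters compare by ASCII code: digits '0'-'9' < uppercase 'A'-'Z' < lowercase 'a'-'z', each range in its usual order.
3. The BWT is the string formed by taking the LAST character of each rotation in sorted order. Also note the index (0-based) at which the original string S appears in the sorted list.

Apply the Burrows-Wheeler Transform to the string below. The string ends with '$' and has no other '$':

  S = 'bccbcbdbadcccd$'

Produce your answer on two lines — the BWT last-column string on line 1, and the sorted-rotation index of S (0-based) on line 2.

All 15 rotations (rotation i = S[i:]+S[:i]):
  rot[0] = bccbcbdbadcccd$
  rot[1] = ccbcbdbadcccd$b
  rot[2] = cbcbdbadcccd$bc
  rot[3] = bcbdbadcccd$bcc
  rot[4] = cbdbadcccd$bccb
  rot[5] = bdbadcccd$bccbc
  rot[6] = dbadcccd$bccbcb
  rot[7] = badcccd$bccbcbd
  rot[8] = adcccd$bccbcbdb
  rot[9] = dcccd$bccbcbdba
  rot[10] = cccd$bccbcbdbad
  rot[11] = ccd$bccbcbdbadc
  rot[12] = cd$bccbcbdbadcc
  rot[13] = d$bccbcbdbadccc
  rot[14] = $bccbcbdbadcccd
Sorted (with $ < everything):
  sorted[0] = $bccbcbdbadcccd  (last char: 'd')
  sorted[1] = adcccd$bccbcbdb  (last char: 'b')
  sorted[2] = badcccd$bccbcbd  (last char: 'd')
  sorted[3] = bcbdbadcccd$bcc  (last char: 'c')
  sorted[4] = bccbcbdbadcccd$  (last char: '$')
  sorted[5] = bdbadcccd$bccbc  (last char: 'c')
  sorted[6] = cbcbdbadcccd$bc  (last char: 'c')
  sorted[7] = cbdbadcccd$bccb  (last char: 'b')
  sorted[8] = ccbcbdbadcccd$b  (last char: 'b')
  sorted[9] = cccd$bccbcbdbad  (last char: 'd')
  sorted[10] = ccd$bccbcbdbadc  (last char: 'c')
  sorted[11] = cd$bccbcbdbadcc  (last char: 'c')
  sorted[12] = d$bccbcbdbadccc  (last char: 'c')
  sorted[13] = dbadcccd$bccbcb  (last char: 'b')
  sorted[14] = dcccd$bccbcbdba  (last char: 'a')
Last column: dbdc$ccbbdcccba
Original string S is at sorted index 4

Answer: dbdc$ccbbdcccba
4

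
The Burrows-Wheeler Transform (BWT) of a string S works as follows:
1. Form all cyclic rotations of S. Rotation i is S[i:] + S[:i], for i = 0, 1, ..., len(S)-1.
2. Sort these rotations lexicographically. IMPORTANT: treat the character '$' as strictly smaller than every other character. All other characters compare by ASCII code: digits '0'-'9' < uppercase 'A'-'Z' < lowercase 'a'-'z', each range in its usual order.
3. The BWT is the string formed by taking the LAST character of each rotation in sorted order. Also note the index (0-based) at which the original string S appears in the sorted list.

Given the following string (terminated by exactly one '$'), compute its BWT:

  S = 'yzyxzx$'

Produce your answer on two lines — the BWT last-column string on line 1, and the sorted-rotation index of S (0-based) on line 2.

Answer: xzyz$xy
4

Derivation:
All 7 rotations (rotation i = S[i:]+S[:i]):
  rot[0] = yzyxzx$
  rot[1] = zyxzx$y
  rot[2] = yxzx$yz
  rot[3] = xzx$yzy
  rot[4] = zx$yzyx
  rot[5] = x$yzyxz
  rot[6] = $yzyxzx
Sorted (with $ < everything):
  sorted[0] = $yzyxzx  (last char: 'x')
  sorted[1] = x$yzyxz  (last char: 'z')
  sorted[2] = xzx$yzy  (last char: 'y')
  sorted[3] = yxzx$yz  (last char: 'z')
  sorted[4] = yzyxzx$  (last char: '$')
  sorted[5] = zx$yzyx  (last char: 'x')
  sorted[6] = zyxzx$y  (last char: 'y')
Last column: xzyz$xy
Original string S is at sorted index 4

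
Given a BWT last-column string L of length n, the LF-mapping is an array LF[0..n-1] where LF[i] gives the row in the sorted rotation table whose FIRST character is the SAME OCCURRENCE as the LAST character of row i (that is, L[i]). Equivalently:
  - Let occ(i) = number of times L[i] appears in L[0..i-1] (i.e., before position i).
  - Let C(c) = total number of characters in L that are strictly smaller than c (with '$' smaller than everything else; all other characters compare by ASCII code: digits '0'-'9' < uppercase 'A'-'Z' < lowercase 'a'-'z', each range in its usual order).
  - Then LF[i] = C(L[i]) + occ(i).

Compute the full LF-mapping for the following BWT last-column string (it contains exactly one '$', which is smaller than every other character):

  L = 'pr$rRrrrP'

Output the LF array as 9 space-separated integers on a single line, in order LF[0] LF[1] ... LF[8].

Char counts: '$':1, 'P':1, 'R':1, 'p':1, 'r':5
C (first-col start): C('$')=0, C('P')=1, C('R')=2, C('p')=3, C('r')=4
L[0]='p': occ=0, LF[0]=C('p')+0=3+0=3
L[1]='r': occ=0, LF[1]=C('r')+0=4+0=4
L[2]='$': occ=0, LF[2]=C('$')+0=0+0=0
L[3]='r': occ=1, LF[3]=C('r')+1=4+1=5
L[4]='R': occ=0, LF[4]=C('R')+0=2+0=2
L[5]='r': occ=2, LF[5]=C('r')+2=4+2=6
L[6]='r': occ=3, LF[6]=C('r')+3=4+3=7
L[7]='r': occ=4, LF[7]=C('r')+4=4+4=8
L[8]='P': occ=0, LF[8]=C('P')+0=1+0=1

Answer: 3 4 0 5 2 6 7 8 1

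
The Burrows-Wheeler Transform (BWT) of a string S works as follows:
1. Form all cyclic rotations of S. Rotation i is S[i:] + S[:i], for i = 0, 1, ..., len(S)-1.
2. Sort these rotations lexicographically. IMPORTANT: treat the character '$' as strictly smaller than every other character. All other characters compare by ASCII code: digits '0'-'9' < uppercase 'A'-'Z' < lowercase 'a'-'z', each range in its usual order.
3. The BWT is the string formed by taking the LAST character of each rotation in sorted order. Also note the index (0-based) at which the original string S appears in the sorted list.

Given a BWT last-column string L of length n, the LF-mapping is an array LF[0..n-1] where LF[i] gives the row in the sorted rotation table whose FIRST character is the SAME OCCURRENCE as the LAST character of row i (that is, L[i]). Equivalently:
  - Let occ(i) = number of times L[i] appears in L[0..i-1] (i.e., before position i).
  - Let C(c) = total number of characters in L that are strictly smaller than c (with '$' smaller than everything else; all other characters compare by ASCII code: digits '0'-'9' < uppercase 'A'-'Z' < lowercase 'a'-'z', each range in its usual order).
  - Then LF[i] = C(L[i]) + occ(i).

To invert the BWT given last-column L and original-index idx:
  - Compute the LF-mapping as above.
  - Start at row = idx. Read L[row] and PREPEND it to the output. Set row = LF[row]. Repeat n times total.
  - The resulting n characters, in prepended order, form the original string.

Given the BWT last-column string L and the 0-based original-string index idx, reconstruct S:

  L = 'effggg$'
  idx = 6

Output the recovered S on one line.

LF mapping: 1 2 3 4 5 6 0
Walk LF starting at row 6, prepending L[row]:
  step 1: row=6, L[6]='$', prepend. Next row=LF[6]=0
  step 2: row=0, L[0]='e', prepend. Next row=LF[0]=1
  step 3: row=1, L[1]='f', prepend. Next row=LF[1]=2
  step 4: row=2, L[2]='f', prepend. Next row=LF[2]=3
  step 5: row=3, L[3]='g', prepend. Next row=LF[3]=4
  step 6: row=4, L[4]='g', prepend. Next row=LF[4]=5
  step 7: row=5, L[5]='g', prepend. Next row=LF[5]=6
Reversed output: gggffe$

Answer: gggffe$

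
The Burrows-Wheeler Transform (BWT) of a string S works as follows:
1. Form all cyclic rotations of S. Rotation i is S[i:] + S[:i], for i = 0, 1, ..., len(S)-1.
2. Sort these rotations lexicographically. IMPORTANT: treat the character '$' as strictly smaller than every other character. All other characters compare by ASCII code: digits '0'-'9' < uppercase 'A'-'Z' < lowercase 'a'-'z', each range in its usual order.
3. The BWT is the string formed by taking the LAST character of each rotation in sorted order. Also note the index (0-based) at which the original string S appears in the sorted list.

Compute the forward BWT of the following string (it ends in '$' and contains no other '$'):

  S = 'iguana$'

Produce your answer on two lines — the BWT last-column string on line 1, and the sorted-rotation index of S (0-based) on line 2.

Answer: anui$ag
4

Derivation:
All 7 rotations (rotation i = S[i:]+S[:i]):
  rot[0] = iguana$
  rot[1] = guana$i
  rot[2] = uana$ig
  rot[3] = ana$igu
  rot[4] = na$igua
  rot[5] = a$iguan
  rot[6] = $iguana
Sorted (with $ < everything):
  sorted[0] = $iguana  (last char: 'a')
  sorted[1] = a$iguan  (last char: 'n')
  sorted[2] = ana$igu  (last char: 'u')
  sorted[3] = guana$i  (last char: 'i')
  sorted[4] = iguana$  (last char: '$')
  sorted[5] = na$igua  (last char: 'a')
  sorted[6] = uana$ig  (last char: 'g')
Last column: anui$ag
Original string S is at sorted index 4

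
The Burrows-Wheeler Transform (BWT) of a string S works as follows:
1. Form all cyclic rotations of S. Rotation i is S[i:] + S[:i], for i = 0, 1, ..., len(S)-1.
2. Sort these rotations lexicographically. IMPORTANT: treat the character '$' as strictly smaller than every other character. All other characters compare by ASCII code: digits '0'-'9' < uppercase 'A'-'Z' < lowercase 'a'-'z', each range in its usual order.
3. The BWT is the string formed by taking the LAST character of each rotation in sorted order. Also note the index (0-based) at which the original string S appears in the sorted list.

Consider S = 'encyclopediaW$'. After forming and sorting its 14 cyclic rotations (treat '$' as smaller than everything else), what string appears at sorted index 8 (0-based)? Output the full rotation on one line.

Answer: iaW$encycloped

Derivation:
All 14 rotations (rotation i = S[i:]+S[:i]):
  rot[0] = encyclopediaW$
  rot[1] = ncyclopediaW$e
  rot[2] = cyclopediaW$en
  rot[3] = yclopediaW$enc
  rot[4] = clopediaW$ency
  rot[5] = lopediaW$encyc
  rot[6] = opediaW$encycl
  rot[7] = pediaW$encyclo
  rot[8] = ediaW$encyclop
  rot[9] = diaW$encyclope
  rot[10] = iaW$encycloped
  rot[11] = aW$encyclopedi
  rot[12] = W$encyclopedia
  rot[13] = $encyclopediaW
Sorted (with $ < everything):
  sorted[0] = $encyclopediaW
  sorted[1] = W$encyclopedia
  sorted[2] = aW$encyclopedi
  sorted[3] = clopediaW$ency
  sorted[4] = cyclopediaW$en
  sorted[5] = diaW$encyclope
  sorted[6] = ediaW$encyclop
  sorted[7] = encyclopediaW$
  sorted[8] = iaW$encycloped
  sorted[9] = lopediaW$encyc
  sorted[10] = ncyclopediaW$e
  sorted[11] = opediaW$encycl
  sorted[12] = pediaW$encyclo
  sorted[13] = yclopediaW$enc
sorted[8] = iaW$encycloped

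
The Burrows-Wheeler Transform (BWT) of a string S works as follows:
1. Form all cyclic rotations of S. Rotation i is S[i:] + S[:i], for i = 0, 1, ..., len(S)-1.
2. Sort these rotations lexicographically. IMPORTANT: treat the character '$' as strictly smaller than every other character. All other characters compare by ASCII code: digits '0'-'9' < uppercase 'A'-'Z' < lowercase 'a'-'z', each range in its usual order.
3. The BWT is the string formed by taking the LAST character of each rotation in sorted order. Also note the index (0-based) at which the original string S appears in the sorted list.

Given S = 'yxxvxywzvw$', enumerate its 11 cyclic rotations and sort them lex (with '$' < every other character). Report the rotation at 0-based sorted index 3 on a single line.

Answer: w$yxxvxywzv

Derivation:
All 11 rotations (rotation i = S[i:]+S[:i]):
  rot[0] = yxxvxywzvw$
  rot[1] = xxvxywzvw$y
  rot[2] = xvxywzvw$yx
  rot[3] = vxywzvw$yxx
  rot[4] = xywzvw$yxxv
  rot[5] = ywzvw$yxxvx
  rot[6] = wzvw$yxxvxy
  rot[7] = zvw$yxxvxyw
  rot[8] = vw$yxxvxywz
  rot[9] = w$yxxvxywzv
  rot[10] = $yxxvxywzvw
Sorted (with $ < everything):
  sorted[0] = $yxxvxywzvw
  sorted[1] = vw$yxxvxywz
  sorted[2] = vxywzvw$yxx
  sorted[3] = w$yxxvxywzv
  sorted[4] = wzvw$yxxvxy
  sorted[5] = xvxywzvw$yx
  sorted[6] = xxvxywzvw$y
  sorted[7] = xywzvw$yxxv
  sorted[8] = ywzvw$yxxvx
  sorted[9] = yxxvxywzvw$
  sorted[10] = zvw$yxxvxyw
sorted[3] = w$yxxvxywzv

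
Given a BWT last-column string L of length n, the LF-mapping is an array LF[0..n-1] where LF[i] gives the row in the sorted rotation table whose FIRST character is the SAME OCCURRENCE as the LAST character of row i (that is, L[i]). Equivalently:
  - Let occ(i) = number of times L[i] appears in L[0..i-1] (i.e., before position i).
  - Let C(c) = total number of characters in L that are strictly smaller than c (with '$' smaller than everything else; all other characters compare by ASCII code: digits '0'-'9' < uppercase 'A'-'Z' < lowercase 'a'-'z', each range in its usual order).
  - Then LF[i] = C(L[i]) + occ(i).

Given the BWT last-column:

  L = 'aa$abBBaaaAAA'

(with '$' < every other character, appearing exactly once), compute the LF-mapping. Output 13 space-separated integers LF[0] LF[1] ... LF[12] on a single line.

Answer: 6 7 0 8 12 4 5 9 10 11 1 2 3

Derivation:
Char counts: '$':1, 'A':3, 'B':2, 'a':6, 'b':1
C (first-col start): C('$')=0, C('A')=1, C('B')=4, C('a')=6, C('b')=12
L[0]='a': occ=0, LF[0]=C('a')+0=6+0=6
L[1]='a': occ=1, LF[1]=C('a')+1=6+1=7
L[2]='$': occ=0, LF[2]=C('$')+0=0+0=0
L[3]='a': occ=2, LF[3]=C('a')+2=6+2=8
L[4]='b': occ=0, LF[4]=C('b')+0=12+0=12
L[5]='B': occ=0, LF[5]=C('B')+0=4+0=4
L[6]='B': occ=1, LF[6]=C('B')+1=4+1=5
L[7]='a': occ=3, LF[7]=C('a')+3=6+3=9
L[8]='a': occ=4, LF[8]=C('a')+4=6+4=10
L[9]='a': occ=5, LF[9]=C('a')+5=6+5=11
L[10]='A': occ=0, LF[10]=C('A')+0=1+0=1
L[11]='A': occ=1, LF[11]=C('A')+1=1+1=2
L[12]='A': occ=2, LF[12]=C('A')+2=1+2=3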